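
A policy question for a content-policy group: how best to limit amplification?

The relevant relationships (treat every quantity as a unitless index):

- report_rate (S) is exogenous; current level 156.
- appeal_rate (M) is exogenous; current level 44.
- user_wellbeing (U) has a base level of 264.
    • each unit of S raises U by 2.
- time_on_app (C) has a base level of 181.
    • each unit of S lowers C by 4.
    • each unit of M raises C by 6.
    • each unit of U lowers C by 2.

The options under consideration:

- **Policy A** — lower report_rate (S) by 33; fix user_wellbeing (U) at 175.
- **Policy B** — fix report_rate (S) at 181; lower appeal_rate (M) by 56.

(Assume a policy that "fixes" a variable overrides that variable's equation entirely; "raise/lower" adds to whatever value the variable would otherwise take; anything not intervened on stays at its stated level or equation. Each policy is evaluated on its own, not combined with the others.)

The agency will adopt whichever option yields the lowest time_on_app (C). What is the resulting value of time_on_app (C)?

Policy A (S − 33, U := 175):
  S = 156 − 33 = 123
  M = 44
  U = 175
  C = 181 − 4·123 + 6·44 − 2·175 = -397
Policy B (S := 181, M − 56):
  S = 181
  M = 44 − 56 = -12
  U = 264 + 2·181 = 626
  C = 181 − 4·181 + 6·(-12) − 2·626 = -1867
Comparing — Policy A: C=-397, Policy B: C=-1867. Lowest is -1867 (Policy B).

-1867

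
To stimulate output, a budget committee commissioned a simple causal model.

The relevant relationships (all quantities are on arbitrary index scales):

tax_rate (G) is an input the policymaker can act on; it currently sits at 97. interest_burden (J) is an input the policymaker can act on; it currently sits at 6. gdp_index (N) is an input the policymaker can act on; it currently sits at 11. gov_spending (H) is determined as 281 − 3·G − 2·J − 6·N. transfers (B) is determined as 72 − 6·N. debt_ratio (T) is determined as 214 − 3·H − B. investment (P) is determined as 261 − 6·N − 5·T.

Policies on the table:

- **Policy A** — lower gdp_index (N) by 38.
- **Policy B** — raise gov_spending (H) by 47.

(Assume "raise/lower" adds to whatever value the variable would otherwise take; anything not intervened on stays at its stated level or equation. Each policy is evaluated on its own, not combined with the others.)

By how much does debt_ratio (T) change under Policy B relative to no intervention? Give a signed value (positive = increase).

-141

Baseline:
  G = 97
  J = 6
  N = 11
  H = 281 − 3·97 − 2·6 − 6·11 = -88
  B = 72 − 6·11 = 6
  T = 214 − 3·(-88) − 6 = 472
Policy B (H + 47):
  G = 97
  J = 6
  N = 11
  H = 281 − 3·97 − 2·6 − 6·11 (+47 from intervention) = -41
  B = 72 − 6·11 = 6
  T = 214 − 3·(-41) − 6 = 331
Change in T: 331 − 472 = -141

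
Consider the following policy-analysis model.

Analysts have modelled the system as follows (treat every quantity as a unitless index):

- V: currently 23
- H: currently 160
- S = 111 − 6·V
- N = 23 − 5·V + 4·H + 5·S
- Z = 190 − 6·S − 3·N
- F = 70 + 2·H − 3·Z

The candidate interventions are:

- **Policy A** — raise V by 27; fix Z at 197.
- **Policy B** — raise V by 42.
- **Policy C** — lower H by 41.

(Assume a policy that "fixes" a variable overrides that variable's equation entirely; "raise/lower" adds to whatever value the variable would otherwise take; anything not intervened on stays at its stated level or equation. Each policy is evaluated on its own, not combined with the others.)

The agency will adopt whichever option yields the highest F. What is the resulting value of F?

Policy A (V + 27, Z := 197):
  V = 23 + 27 = 50
  H = 160
  S = 111 − 6·50 = -189
  N = 23 − 5·50 + 4·160 + 5·(-189) = -532
  Z = 197
  F = 70 + 2·160 − 3·197 = -201
Policy B (V + 42):
  V = 23 + 42 = 65
  H = 160
  S = 111 − 6·65 = -279
  N = 23 − 5·65 + 4·160 + 5·(-279) = -1057
  Z = 190 − 6·(-279) − 3·(-1057) = 5035
  F = 70 + 2·160 − 3·5035 = -14715
Policy C (H − 41):
  V = 23
  H = 160 − 41 = 119
  S = 111 − 6·23 = -27
  N = 23 − 5·23 + 4·119 + 5·(-27) = 249
  Z = 190 − 6·(-27) − 3·249 = -395
  F = 70 + 2·119 − 3·(-395) = 1493
Comparing — Policy A: F=-201, Policy B: F=-14715, Policy C: F=1493. Highest is 1493 (Policy C).

1493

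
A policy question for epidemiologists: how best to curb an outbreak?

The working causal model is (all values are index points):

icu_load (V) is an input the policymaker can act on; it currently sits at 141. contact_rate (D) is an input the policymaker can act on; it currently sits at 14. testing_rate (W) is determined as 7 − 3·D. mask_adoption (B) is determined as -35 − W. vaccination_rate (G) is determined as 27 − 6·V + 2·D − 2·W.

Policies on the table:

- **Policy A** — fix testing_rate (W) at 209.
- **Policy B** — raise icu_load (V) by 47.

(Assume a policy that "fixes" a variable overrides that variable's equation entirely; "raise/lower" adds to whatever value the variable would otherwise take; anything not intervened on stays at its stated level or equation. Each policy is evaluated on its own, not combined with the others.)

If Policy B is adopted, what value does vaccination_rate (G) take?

Policy B (V + 47):
  V = 141 + 47 = 188
  D = 14
  W = 7 − 3·14 = -35
  G = 27 − 6·188 + 2·14 − 2·(-35) = -1003

-1003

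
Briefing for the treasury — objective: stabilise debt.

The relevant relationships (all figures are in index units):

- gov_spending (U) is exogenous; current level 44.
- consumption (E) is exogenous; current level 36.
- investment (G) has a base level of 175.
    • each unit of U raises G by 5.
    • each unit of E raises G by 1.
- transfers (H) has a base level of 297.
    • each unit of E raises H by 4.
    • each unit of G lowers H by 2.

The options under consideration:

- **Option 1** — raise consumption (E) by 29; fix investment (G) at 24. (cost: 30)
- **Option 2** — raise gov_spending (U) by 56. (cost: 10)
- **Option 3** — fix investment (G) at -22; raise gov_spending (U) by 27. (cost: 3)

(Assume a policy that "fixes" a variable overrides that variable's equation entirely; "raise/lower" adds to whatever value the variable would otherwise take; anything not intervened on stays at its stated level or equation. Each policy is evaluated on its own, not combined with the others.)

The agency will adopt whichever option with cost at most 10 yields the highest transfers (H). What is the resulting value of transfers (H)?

Option 2 (U + 56):
  U = 44 + 56 = 100
  E = 36
  G = 175 + 5·100 + 36 = 711
  H = 297 + 4·36 − 2·711 = -981
Option 3 (G := -22, U + 27):
  U = 44 + 27 = 71
  E = 36
  G = -22
  H = 297 + 4·36 − 2·(-22) = 485
Comparing — Option 2: H=-981, Option 3: H=485. Highest is 485 (Option 3).

485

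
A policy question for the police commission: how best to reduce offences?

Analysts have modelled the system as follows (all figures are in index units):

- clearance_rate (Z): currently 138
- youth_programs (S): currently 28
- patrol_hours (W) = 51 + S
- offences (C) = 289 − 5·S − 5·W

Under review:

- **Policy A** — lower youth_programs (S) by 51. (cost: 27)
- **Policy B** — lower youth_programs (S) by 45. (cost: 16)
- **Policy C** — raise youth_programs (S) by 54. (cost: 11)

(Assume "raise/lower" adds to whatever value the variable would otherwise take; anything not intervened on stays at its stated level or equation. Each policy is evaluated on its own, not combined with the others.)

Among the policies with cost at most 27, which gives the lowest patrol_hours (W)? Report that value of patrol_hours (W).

Policy A (S − 51):
  S = 28 − 51 = -23
  W = 51 + (-23) = 28
Policy B (S − 45):
  S = 28 − 45 = -17
  W = 51 + (-17) = 34
Policy C (S + 54):
  S = 28 + 54 = 82
  W = 51 + 82 = 133
Comparing — Policy A: W=28, Policy B: W=34, Policy C: W=133. Lowest is 28 (Policy A).

28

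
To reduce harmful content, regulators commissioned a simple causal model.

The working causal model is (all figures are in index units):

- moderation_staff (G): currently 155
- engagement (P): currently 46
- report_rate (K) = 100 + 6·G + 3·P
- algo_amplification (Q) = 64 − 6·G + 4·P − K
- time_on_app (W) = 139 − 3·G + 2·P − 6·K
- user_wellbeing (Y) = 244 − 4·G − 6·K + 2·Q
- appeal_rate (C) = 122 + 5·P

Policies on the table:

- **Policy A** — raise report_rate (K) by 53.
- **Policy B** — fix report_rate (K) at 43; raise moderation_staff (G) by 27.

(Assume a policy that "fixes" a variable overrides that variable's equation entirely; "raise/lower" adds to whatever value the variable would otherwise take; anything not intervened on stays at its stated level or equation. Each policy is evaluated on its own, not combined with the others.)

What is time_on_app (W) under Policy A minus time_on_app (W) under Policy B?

Policy A (K + 53):
  G = 155
  P = 46
  K = 100 + 6·155 + 3·46 (+53 from intervention) = 1221
  W = 139 − 3·155 + 2·46 − 6·1221 = -7560
Policy B (K := 43, G + 27):
  G = 155 + 27 = 182
  P = 46
  K = 43
  W = 139 − 3·182 + 2·46 − 6·43 = -573
W: -7560 − (-573) = -6987

-6987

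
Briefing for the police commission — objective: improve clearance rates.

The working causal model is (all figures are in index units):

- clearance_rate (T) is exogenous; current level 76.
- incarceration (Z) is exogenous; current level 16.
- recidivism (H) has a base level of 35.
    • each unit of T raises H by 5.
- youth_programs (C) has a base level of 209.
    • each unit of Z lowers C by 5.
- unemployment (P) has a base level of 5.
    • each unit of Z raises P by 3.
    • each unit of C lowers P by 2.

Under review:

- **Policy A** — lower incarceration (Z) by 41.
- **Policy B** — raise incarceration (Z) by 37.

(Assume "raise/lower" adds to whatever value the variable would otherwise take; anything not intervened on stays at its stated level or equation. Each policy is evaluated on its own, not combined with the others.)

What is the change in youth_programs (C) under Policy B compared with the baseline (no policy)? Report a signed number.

Baseline:
  Z = 16
  C = 209 − 5·16 = 129
Policy B (Z + 37):
  Z = 16 + 37 = 53
  C = 209 − 5·53 = -56
Change in C: -56 − 129 = -185

-185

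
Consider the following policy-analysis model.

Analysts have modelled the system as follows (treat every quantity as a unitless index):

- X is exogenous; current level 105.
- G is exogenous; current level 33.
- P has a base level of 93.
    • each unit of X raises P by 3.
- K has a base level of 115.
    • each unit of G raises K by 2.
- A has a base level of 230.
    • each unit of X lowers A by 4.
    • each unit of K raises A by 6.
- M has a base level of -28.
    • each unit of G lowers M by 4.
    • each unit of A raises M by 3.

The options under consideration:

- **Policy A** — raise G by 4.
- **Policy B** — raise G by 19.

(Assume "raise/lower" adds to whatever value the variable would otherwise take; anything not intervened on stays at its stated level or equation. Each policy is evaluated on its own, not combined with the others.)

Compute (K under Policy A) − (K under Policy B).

-30

Policy A (G + 4):
  G = 33 + 4 = 37
  K = 115 + 2·37 = 189
Policy B (G + 19):
  G = 33 + 19 = 52
  K = 115 + 2·52 = 219
K: 189 − 219 = -30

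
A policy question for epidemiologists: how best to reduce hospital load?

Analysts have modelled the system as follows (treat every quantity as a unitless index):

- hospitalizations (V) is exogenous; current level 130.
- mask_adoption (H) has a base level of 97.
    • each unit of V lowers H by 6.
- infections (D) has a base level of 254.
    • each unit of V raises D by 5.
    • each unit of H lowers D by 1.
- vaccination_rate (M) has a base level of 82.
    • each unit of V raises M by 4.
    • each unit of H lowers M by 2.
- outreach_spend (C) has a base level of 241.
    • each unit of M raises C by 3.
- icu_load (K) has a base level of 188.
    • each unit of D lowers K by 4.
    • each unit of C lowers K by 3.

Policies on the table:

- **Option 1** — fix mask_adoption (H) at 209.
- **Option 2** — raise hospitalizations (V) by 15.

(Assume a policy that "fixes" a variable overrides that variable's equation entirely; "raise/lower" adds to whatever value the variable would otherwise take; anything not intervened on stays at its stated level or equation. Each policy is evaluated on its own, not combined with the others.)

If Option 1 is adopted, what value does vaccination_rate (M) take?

Option 1 (H := 209):
  V = 130
  H = 209
  M = 82 + 4·130 − 2·209 = 184

184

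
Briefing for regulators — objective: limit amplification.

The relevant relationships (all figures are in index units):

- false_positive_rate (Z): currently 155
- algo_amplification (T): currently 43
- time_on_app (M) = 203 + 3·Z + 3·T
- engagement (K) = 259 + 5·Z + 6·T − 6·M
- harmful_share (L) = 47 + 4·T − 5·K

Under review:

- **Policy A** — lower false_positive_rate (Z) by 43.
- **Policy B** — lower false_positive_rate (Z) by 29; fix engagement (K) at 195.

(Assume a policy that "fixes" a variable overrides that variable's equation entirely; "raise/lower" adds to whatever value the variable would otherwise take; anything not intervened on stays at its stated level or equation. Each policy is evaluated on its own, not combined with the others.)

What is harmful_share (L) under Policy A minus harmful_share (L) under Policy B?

Policy A (Z − 43):
  Z = 155 − 43 = 112
  T = 43
  M = 203 + 3·112 + 3·43 = 668
  K = 259 + 5·112 + 6·43 − 6·668 = -2931
  L = 47 + 4·43 − 5·(-2931) = 14874
Policy B (Z − 29, K := 195):
  Z = 155 − 29 = 126
  T = 43
  M = 203 + 3·126 + 3·43 = 710
  K = 195
  L = 47 + 4·43 − 5·195 = -756
L: 14874 − (-756) = 15630

15630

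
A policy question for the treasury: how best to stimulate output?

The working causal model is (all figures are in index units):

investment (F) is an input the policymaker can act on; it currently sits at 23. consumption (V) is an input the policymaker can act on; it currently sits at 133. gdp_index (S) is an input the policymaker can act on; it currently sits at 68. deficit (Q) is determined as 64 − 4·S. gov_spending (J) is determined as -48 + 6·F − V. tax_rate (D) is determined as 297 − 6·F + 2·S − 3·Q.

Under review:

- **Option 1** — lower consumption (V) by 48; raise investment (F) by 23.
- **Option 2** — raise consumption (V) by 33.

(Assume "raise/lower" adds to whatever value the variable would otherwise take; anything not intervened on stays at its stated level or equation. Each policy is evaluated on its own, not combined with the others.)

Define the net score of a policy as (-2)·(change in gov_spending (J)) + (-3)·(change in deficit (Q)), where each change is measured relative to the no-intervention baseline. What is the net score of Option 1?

-372

Baseline:
  F = 23
  V = 133
  S = 68
  Q = 64 − 4·68 = -208
  J = -48 + 6·23 − 133 = -43
Option 1 (V − 48, F + 23):
  F = 23 + 23 = 46
  V = 133 − 48 = 85
  S = 68
  Q = 64 − 4·68 = -208
  J = -48 + 6·46 − 85 = 143
ΔJ = 143 − (-43) = 186; ΔQ = -208 − (-208) = 0
Score = (-2)·186 + (-3)·0 = -372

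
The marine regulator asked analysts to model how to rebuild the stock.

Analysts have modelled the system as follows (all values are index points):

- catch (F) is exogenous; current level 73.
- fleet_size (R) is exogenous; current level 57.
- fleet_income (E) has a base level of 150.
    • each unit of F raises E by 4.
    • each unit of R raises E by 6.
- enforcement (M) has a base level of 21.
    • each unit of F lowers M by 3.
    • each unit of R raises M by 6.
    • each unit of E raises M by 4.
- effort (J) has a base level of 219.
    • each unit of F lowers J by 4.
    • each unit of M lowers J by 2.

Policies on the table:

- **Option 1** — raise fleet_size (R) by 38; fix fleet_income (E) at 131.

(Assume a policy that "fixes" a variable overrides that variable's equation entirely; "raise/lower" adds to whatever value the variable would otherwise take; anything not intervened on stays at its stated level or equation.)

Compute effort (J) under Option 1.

-1865

Option 1 (R + 38, E := 131):
  F = 73
  R = 57 + 38 = 95
  E = 131
  M = 21 − 3·73 + 6·95 + 4·131 = 896
  J = 219 − 4·73 − 2·896 = -1865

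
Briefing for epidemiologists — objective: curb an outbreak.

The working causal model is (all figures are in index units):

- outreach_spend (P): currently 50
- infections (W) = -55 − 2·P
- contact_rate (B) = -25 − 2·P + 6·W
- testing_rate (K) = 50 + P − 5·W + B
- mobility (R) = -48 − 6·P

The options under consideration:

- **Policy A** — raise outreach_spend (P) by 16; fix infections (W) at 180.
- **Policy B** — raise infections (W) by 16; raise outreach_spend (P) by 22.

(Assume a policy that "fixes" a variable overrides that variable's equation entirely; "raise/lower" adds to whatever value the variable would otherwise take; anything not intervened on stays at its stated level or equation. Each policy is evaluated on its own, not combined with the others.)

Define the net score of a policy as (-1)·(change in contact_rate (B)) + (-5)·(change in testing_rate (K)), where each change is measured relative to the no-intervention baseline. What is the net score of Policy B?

462

Baseline:
  P = 50
  W = -55 − 2·50 = -155
  B = -25 − 2·50 + 6·(-155) = -1055
  K = 50 + 50 − 5·(-155) + (-1055) = -180
Policy B (W + 16, P + 22):
  P = 50 + 22 = 72
  W = -55 − 2·72 (+16 from intervention) = -183
  B = -25 − 2·72 + 6·(-183) = -1267
  K = 50 + 72 − 5·(-183) + (-1267) = -230
ΔB = -1267 − (-1055) = -212; ΔK = -230 − (-180) = -50
Score = (-1)·(-212) + (-5)·(-50) = 462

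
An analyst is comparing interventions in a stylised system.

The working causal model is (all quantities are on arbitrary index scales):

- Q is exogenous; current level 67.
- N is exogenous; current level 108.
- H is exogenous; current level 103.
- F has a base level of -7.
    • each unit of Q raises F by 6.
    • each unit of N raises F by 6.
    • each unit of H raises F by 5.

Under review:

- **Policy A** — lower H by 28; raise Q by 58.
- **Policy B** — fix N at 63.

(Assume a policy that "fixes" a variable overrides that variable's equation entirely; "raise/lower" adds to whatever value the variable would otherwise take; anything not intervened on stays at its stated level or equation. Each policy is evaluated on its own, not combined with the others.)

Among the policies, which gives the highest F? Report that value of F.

Policy A (H − 28, Q + 58):
  Q = 67 + 58 = 125
  N = 108
  H = 103 − 28 = 75
  F = -7 + 6·125 + 6·108 + 5·75 = 1766
Policy B (N := 63):
  Q = 67
  N = 63
  H = 103
  F = -7 + 6·67 + 6·63 + 5·103 = 1288
Comparing — Policy A: F=1766, Policy B: F=1288. Highest is 1766 (Policy A).

1766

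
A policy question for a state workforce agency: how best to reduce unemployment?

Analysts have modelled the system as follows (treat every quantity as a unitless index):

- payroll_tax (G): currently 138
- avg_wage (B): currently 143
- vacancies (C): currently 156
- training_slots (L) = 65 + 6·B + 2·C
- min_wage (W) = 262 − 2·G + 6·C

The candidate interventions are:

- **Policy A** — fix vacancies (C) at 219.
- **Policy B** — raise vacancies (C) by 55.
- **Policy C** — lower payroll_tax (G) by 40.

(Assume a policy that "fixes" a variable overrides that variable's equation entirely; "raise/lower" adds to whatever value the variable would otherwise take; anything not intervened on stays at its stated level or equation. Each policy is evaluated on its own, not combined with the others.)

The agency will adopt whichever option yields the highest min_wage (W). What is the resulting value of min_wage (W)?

Policy A (C := 219):
  G = 138
  C = 219
  W = 262 − 2·138 + 6·219 = 1300
Policy B (C + 55):
  G = 138
  C = 156 + 55 = 211
  W = 262 − 2·138 + 6·211 = 1252
Policy C (G − 40):
  G = 138 − 40 = 98
  C = 156
  W = 262 − 2·98 + 6·156 = 1002
Comparing — Policy A: W=1300, Policy B: W=1252, Policy C: W=1002. Highest is 1300 (Policy A).

1300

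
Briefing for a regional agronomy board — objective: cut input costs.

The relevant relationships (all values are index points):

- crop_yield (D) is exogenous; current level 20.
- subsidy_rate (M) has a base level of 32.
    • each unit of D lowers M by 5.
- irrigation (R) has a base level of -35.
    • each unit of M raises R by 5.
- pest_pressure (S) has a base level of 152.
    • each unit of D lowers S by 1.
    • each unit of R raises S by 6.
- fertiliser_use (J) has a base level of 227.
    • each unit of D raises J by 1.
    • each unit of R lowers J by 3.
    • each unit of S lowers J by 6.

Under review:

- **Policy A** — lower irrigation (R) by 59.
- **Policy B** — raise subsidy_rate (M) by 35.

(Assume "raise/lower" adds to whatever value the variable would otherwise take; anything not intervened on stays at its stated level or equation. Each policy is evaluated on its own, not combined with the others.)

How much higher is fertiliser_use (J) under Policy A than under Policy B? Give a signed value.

9126

Policy A (R − 59):
  D = 20
  M = 32 − 5·20 = -68
  R = -35 + 5·(-68) (−59 from intervention) = -434
  S = 152 − 20 + 6·(-434) = -2472
  J = 227 + 20 − 3·(-434) − 6·(-2472) = 16381
Policy B (M + 35):
  D = 20
  M = 32 − 5·20 (+35 from intervention) = -33
  R = -35 + 5·(-33) = -200
  S = 152 − 20 + 6·(-200) = -1068
  J = 227 + 20 − 3·(-200) − 6·(-1068) = 7255
J: 16381 − 7255 = 9126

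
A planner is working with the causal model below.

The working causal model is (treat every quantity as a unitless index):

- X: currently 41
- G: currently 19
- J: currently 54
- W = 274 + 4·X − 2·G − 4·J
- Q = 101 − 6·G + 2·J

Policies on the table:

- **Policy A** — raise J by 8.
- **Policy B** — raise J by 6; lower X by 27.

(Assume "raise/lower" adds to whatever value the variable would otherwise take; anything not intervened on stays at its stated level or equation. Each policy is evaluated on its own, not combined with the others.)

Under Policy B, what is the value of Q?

Policy B (J + 6, X − 27):
  G = 19
  J = 54 + 6 = 60
  Q = 101 − 6·19 + 2·60 = 107

107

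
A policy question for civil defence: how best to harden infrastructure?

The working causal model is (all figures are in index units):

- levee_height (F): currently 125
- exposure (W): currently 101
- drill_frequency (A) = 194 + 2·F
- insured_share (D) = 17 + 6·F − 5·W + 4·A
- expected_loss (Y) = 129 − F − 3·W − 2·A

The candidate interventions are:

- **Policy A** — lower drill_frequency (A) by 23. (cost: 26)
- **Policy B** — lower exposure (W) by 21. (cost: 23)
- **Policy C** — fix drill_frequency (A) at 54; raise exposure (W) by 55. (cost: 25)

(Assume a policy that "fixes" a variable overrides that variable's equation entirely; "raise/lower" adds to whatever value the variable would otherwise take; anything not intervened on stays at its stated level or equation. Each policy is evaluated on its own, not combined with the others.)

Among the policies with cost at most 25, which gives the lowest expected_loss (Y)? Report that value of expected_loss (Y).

-1124

Policy B (W − 21):
  F = 125
  W = 101 − 21 = 80
  A = 194 + 2·125 = 444
  Y = 129 − 125 − 3·80 − 2·444 = -1124
Policy C (A := 54, W + 55):
  F = 125
  W = 101 + 55 = 156
  A = 54
  Y = 129 − 125 − 3·156 − 2·54 = -572
Comparing — Policy B: Y=-1124, Policy C: Y=-572. Lowest is -1124 (Policy B).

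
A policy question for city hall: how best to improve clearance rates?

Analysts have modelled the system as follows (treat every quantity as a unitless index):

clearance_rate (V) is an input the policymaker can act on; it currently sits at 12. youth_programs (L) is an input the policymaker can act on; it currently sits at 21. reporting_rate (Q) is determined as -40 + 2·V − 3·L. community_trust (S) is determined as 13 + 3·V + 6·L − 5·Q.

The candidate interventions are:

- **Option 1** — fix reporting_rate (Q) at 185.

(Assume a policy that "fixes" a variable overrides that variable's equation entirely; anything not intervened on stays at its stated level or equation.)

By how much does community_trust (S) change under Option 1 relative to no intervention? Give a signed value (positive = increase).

Baseline:
  V = 12
  L = 21
  Q = -40 + 2·12 − 3·21 = -79
  S = 13 + 3·12 + 6·21 − 5·(-79) = 570
Option 1 (Q := 185):
  V = 12
  L = 21
  Q = 185
  S = 13 + 3·12 + 6·21 − 5·185 = -750
Change in S: -750 − 570 = -1320

-1320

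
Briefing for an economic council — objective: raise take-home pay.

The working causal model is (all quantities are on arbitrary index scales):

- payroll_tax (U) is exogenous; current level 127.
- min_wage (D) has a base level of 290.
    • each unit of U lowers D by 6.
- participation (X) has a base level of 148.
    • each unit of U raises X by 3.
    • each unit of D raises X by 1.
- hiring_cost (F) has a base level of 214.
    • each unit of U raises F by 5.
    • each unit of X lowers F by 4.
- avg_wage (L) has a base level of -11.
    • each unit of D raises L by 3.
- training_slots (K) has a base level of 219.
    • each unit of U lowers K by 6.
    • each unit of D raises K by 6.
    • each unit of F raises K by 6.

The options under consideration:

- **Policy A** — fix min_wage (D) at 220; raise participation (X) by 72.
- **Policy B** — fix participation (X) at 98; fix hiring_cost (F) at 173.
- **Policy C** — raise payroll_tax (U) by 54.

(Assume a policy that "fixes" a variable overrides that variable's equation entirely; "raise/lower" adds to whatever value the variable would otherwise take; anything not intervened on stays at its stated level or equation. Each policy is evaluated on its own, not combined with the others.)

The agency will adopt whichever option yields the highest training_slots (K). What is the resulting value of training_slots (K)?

3591

Policy A (D := 220, X + 72):
  U = 127
  D = 220
  X = 148 + 3·127 + 220 (+72 from intervention) = 821
  F = 214 + 5·127 − 4·821 = -2435
  K = 219 − 6·127 + 6·220 + 6·(-2435) = -13833
Policy B (X := 98, F := 173):
  U = 127
  D = 290 − 6·127 = -472
  X = 98
  F = 173
  K = 219 − 6·127 + 6·(-472) + 6·173 = -2337
Policy C (U + 54):
  U = 127 + 54 = 181
  D = 290 − 6·181 = -796
  X = 148 + 3·181 + (-796) = -105
  F = 214 + 5·181 − 4·(-105) = 1539
  K = 219 − 6·181 + 6·(-796) + 6·1539 = 3591
Comparing — Policy A: K=-13833, Policy B: K=-2337, Policy C: K=3591. Highest is 3591 (Policy C).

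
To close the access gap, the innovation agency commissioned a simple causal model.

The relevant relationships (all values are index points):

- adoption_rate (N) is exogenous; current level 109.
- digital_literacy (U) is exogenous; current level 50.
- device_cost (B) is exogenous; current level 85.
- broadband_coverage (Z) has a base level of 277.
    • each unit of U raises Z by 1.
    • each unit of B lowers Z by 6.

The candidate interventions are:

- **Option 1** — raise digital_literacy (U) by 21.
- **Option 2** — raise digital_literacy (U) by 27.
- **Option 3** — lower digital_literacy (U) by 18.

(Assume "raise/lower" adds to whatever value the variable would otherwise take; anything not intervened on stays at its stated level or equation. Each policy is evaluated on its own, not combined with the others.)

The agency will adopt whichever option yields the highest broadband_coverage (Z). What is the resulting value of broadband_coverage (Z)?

-156

Option 1 (U + 21):
  U = 50 + 21 = 71
  B = 85
  Z = 277 + 71 − 6·85 = -162
Option 2 (U + 27):
  U = 50 + 27 = 77
  B = 85
  Z = 277 + 77 − 6·85 = -156
Option 3 (U − 18):
  U = 50 − 18 = 32
  B = 85
  Z = 277 + 32 − 6·85 = -201
Comparing — Option 1: Z=-162, Option 2: Z=-156, Option 3: Z=-201. Highest is -156 (Option 2).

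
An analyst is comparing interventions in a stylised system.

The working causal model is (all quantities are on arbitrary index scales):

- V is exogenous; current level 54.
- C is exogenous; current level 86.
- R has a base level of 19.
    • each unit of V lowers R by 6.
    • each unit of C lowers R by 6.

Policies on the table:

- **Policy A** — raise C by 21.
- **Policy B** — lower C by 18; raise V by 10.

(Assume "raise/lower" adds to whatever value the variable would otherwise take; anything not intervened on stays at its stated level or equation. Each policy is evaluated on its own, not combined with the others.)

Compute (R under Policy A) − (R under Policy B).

-174

Policy A (C + 21):
  V = 54
  C = 86 + 21 = 107
  R = 19 − 6·54 − 6·107 = -947
Policy B (C − 18, V + 10):
  V = 54 + 10 = 64
  C = 86 − 18 = 68
  R = 19 − 6·64 − 6·68 = -773
R: -947 − (-773) = -174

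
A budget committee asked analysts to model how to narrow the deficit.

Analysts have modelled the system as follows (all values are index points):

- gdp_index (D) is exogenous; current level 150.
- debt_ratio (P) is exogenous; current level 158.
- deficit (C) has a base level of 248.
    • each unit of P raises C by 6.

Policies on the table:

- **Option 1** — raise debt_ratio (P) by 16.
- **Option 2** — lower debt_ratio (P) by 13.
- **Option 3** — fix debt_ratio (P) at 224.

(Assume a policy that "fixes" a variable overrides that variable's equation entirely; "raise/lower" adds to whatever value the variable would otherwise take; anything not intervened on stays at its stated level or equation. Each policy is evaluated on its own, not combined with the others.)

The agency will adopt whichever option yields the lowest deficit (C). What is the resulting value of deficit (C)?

Option 1 (P + 16):
  P = 158 + 16 = 174
  C = 248 + 6·174 = 1292
Option 2 (P − 13):
  P = 158 − 13 = 145
  C = 248 + 6·145 = 1118
Option 3 (P := 224):
  P = 224
  C = 248 + 6·224 = 1592
Comparing — Option 1: C=1292, Option 2: C=1118, Option 3: C=1592. Lowest is 1118 (Option 2).

1118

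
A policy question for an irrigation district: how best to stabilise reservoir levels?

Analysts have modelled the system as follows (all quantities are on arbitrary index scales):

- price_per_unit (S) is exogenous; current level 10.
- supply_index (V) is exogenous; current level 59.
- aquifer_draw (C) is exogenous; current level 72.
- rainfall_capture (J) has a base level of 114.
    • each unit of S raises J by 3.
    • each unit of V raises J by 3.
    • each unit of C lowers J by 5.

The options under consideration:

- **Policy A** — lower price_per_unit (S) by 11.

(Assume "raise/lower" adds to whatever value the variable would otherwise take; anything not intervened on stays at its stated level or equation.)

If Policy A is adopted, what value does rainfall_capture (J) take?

Policy A (S − 11):
  S = 10 − 11 = -1
  V = 59
  C = 72
  J = 114 + 3·(-1) + 3·59 − 5·72 = -72

-72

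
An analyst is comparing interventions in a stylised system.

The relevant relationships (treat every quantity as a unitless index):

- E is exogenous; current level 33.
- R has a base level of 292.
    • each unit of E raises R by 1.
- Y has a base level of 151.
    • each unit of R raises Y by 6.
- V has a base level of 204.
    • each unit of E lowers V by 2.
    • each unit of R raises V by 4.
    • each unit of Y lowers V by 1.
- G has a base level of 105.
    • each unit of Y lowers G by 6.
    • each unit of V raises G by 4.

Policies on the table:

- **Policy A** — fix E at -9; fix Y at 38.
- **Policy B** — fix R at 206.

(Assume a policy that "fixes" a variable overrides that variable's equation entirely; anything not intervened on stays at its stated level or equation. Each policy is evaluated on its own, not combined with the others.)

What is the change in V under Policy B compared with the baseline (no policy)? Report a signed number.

Baseline:
  E = 33
  R = 292 + 33 = 325
  Y = 151 + 6·325 = 2101
  V = 204 − 2·33 + 4·325 − 2101 = -663
Policy B (R := 206):
  E = 33
  R = 206
  Y = 151 + 6·206 = 1387
  V = 204 − 2·33 + 4·206 − 1387 = -425
Change in V: -425 − (-663) = 238

238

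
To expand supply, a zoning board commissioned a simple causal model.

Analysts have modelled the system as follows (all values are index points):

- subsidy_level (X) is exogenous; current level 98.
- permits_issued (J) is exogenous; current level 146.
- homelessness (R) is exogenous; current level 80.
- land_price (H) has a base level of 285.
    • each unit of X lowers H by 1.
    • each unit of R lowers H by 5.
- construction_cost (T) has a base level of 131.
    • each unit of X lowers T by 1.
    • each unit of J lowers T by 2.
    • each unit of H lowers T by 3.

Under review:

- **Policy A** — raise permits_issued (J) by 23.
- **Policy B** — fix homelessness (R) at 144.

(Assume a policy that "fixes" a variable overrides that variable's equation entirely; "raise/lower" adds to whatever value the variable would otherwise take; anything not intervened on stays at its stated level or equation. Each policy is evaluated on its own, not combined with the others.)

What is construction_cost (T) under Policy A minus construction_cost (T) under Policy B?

-1006

Policy A (J + 23):
  X = 98
  J = 146 + 23 = 169
  R = 80
  H = 285 − 98 − 5·80 = -213
  T = 131 − 98 − 2·169 − 3·(-213) = 334
Policy B (R := 144):
  X = 98
  J = 146
  R = 144
  H = 285 − 98 − 5·144 = -533
  T = 131 − 98 − 2·146 − 3·(-533) = 1340
T: 334 − 1340 = -1006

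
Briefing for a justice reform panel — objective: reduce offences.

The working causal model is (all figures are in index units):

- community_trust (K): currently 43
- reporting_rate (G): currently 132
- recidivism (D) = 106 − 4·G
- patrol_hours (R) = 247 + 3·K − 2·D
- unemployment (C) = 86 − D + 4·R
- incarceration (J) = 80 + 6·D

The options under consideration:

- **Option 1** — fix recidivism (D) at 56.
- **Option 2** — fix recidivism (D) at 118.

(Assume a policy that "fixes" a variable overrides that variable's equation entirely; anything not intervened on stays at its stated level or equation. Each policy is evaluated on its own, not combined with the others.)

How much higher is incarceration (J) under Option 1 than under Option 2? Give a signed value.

-372

Option 1 (D := 56):
  G = 132
  D = 56
  J = 80 + 6·56 = 416
Option 2 (D := 118):
  G = 132
  D = 118
  J = 80 + 6·118 = 788
J: 416 − 788 = -372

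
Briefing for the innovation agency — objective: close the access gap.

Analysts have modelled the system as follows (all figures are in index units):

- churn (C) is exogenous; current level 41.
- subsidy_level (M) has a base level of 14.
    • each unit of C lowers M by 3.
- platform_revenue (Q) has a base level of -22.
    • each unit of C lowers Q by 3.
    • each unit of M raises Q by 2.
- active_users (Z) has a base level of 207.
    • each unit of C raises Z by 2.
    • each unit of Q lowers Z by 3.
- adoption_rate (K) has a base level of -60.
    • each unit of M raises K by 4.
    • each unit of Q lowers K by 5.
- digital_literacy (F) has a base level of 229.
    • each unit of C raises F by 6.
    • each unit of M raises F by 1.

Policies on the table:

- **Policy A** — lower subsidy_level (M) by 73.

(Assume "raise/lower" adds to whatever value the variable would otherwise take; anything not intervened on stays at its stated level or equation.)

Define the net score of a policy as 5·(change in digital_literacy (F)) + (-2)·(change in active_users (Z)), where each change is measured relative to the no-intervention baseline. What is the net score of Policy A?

-1241

Baseline:
  C = 41
  M = 14 − 3·41 = -109
  Q = -22 − 3·41 + 2·(-109) = -363
  Z = 207 + 2·41 − 3·(-363) = 1378
  F = 229 + 6·41 + (-109) = 366
Policy A (M − 73):
  C = 41
  M = 14 − 3·41 (−73 from intervention) = -182
  Q = -22 − 3·41 + 2·(-182) = -509
  Z = 207 + 2·41 − 3·(-509) = 1816
  F = 229 + 6·41 + (-182) = 293
ΔF = 293 − 366 = -73; ΔZ = 1816 − 1378 = 438
Score = 5·(-73) + (-2)·438 = -1241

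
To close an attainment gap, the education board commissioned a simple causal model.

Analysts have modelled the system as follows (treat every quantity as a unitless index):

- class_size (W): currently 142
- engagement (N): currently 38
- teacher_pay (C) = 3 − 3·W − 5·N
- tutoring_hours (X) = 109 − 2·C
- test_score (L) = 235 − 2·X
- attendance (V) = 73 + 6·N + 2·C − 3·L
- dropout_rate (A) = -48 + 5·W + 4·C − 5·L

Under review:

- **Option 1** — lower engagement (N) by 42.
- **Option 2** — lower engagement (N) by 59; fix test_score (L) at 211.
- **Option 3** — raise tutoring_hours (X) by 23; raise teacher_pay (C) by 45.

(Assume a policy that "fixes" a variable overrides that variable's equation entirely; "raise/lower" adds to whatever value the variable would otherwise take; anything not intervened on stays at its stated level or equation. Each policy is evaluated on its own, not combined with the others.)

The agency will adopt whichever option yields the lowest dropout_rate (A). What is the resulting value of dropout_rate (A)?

-1665

Option 1 (N − 42):
  W = 142
  N = 38 − 42 = -4
  C = 3 − 3·142 − 5·(-4) = -403
  X = 109 − 2·(-403) = 915
  L = 235 − 2·915 = -1595
  A = -48 + 5·142 + 4·(-403) − 5·(-1595) = 7025
Option 2 (N − 59, L := 211):
  W = 142
  N = 38 − 59 = -21
  C = 3 − 3·142 − 5·(-21) = -318
  X = 109 − 2·(-318) = 745
  L = 211
  A = -48 + 5·142 + 4·(-318) − 5·211 = -1665
Option 3 (X + 23, C + 45):
  W = 142
  N = 38
  C = 3 − 3·142 − 5·38 (+45 from intervention) = -568
  X = 109 − 2·(-568) (+23 from intervention) = 1268
  L = 235 − 2·1268 = -2301
  A = -48 + 5·142 + 4·(-568) − 5·(-2301) = 9895
Comparing — Option 1: A=7025, Option 2: A=-1665, Option 3: A=9895. Lowest is -1665 (Option 2).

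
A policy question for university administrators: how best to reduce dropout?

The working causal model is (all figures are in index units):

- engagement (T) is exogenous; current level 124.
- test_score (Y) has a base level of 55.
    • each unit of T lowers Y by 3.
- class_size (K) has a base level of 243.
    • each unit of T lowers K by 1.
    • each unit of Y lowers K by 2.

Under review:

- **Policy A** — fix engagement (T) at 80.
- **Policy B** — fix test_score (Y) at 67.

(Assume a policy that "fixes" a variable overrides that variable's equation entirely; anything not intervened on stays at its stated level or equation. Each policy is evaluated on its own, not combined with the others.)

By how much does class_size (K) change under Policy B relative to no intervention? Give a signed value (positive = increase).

Baseline:
  T = 124
  Y = 55 − 3·124 = -317
  K = 243 − 124 − 2·(-317) = 753
Policy B (Y := 67):
  T = 124
  Y = 67
  K = 243 − 124 − 2·67 = -15
Change in K: -15 − 753 = -768

-768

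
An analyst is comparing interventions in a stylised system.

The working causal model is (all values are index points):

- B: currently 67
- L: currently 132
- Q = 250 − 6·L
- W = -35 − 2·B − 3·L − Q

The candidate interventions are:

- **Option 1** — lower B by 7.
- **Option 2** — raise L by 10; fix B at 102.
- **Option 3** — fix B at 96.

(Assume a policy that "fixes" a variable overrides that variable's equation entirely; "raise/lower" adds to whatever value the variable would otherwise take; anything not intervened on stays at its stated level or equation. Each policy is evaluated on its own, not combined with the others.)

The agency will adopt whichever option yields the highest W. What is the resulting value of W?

-9

Option 1 (B − 7):
  B = 67 − 7 = 60
  L = 132
  Q = 250 − 6·132 = -542
  W = -35 − 2·60 − 3·132 − (-542) = -9
Option 2 (L + 10, B := 102):
  B = 102
  L = 132 + 10 = 142
  Q = 250 − 6·142 = -602
  W = -35 − 2·102 − 3·142 − (-602) = -63
Option 3 (B := 96):
  B = 96
  L = 132
  Q = 250 − 6·132 = -542
  W = -35 − 2·96 − 3·132 − (-542) = -81
Comparing — Option 1: W=-9, Option 2: W=-63, Option 3: W=-81. Highest is -9 (Option 1).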